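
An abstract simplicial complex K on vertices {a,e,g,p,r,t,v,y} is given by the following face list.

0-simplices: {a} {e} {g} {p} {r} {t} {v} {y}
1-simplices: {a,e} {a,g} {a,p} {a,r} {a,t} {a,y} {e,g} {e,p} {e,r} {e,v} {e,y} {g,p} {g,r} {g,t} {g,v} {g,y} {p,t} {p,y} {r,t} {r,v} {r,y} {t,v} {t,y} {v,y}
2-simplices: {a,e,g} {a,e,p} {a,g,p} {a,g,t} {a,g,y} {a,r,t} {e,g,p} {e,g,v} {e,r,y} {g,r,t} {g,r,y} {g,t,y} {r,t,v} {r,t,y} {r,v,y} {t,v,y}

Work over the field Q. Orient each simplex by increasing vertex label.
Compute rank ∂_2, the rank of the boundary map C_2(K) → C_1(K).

rank∂_2=13

n_0=8 n_1=24 n_2=16  [Q]
∂1: piv[ae,ag,ap,ar,at,ay,ev] rk=7  ker:eg,ep,er,ey,gp,gr,gt,gv,gy,pt,py,rt,rv,ry,tv,ty,vy
∂2: piv[aeg,aep,agp,agt,agy,art,egv,ery,grt,gry,gty,rtv,rvy] rk=13  ker:egp,rty,tvy
rk∂_2=13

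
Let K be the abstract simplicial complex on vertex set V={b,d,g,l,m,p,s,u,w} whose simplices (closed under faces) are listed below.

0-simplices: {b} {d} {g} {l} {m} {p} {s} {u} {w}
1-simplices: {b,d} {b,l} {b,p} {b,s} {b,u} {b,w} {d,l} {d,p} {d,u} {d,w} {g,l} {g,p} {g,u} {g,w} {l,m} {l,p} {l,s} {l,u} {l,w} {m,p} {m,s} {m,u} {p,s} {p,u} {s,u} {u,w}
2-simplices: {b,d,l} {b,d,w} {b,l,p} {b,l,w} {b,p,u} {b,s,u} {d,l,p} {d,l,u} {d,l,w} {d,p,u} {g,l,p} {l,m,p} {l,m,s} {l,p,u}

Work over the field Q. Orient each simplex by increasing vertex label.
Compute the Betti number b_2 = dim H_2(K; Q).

n_0=9 n_1=26 n_2=14  [Q]
∂1: piv[bd,bl,bp,bs,bu,bw,gl,lm] rk=8  ker:dl,dp,du,dw,gp,gu,gw,lp,ls,lu,lw,mp,ms,mu,ps,pu,su,uw
∂2: piv[bdl,bdw,blp,blw,bpu,bsu,dlp,dlu,dpu,glp,lmp,lms] rk=12  ker:dlw,lpu
b_2=(14−12)−0=2

b_2=2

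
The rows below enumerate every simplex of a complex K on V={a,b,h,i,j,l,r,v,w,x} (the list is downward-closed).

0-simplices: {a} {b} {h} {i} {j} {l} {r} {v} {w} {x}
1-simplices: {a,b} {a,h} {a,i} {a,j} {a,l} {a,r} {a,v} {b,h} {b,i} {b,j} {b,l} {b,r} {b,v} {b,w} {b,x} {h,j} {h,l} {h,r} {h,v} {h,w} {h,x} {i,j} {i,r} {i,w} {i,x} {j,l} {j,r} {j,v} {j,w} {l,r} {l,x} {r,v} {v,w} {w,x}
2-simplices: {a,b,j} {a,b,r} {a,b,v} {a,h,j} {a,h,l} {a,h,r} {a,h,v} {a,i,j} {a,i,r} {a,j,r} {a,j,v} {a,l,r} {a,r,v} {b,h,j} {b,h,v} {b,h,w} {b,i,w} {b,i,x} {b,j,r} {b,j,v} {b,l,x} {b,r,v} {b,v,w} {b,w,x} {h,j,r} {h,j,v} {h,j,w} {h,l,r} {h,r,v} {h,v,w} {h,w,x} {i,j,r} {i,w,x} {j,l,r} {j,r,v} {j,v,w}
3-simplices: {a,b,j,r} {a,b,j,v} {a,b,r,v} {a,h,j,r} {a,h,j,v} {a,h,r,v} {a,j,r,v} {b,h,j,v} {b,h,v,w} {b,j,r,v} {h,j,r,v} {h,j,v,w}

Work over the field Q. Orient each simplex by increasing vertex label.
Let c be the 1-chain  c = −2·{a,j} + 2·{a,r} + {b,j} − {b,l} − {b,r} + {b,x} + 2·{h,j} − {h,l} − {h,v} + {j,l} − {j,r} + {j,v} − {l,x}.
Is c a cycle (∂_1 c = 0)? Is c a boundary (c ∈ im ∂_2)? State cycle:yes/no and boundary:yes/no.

n_0=10 n_1=34 n_2=36 n_3=12  [Q]
∂1: piv[ab,ah,ai,aj,al,ar,av,bw,bx] rk=9  ker:bh,bi,bj,bl,br,bv,hj,hl,hr,hv,hw,hx,ij,ir,iw,ix,jl,jr,jv,jw,lr,lx,rv,vw,wx
∂2: piv[abj,abr,abv,ahj,ahl,ahr,ahv,aij,air,ajr,ajv,alr,arv,bhj,bhw,biw,bix,blx,bvw,bwx,hjw,hwx,jlr] rk=23  ker:bhv,bjr,bjv,brv,hjr,hjv,hlr,hrv,hvw,ijr,iwx,jrv,jvw
∂3: piv[abjr,abjv,abrv,ahjr,ahjv,ahrv,ajrv,bhjv,bhvw,hjvw] rk=10  ker:bjrv,hjrv
∂1c = 0
c vs im∂2: reduces to 0 ⇒ boundary

cycle:yes boundary:yes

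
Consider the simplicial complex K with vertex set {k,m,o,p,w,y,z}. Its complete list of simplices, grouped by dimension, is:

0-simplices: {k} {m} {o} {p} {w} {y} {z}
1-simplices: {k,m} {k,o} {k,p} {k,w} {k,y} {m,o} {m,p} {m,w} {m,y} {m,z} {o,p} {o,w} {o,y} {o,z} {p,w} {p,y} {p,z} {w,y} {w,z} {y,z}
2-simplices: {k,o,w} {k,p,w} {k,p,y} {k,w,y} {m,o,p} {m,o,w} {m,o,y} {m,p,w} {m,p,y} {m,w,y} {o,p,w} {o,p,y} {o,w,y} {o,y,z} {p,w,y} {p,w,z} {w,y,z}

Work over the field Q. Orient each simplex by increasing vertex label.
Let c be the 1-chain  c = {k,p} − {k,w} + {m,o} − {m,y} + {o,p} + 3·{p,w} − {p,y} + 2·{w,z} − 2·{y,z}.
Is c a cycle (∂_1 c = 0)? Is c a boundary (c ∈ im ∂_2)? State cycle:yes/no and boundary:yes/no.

n_0=7 n_1=20 n_2=17  [Q]
∂1: piv[km,ko,kp,kw,ky,mz] rk=6  ker:mo,mp,mw,my,op,ow,oy,oz,pw,py,pz,wy,wz,yz
∂2: piv[kow,kpw,kpy,kwy,mop,mow,moy,mpw,mpy,oyz,pwz,wyz] rk=12  ker:mwy,opw,opy,owy,pwy
∂1c = 0
c vs im∂2: reduces to 0 ⇒ boundary

cycle:yes boundary:yes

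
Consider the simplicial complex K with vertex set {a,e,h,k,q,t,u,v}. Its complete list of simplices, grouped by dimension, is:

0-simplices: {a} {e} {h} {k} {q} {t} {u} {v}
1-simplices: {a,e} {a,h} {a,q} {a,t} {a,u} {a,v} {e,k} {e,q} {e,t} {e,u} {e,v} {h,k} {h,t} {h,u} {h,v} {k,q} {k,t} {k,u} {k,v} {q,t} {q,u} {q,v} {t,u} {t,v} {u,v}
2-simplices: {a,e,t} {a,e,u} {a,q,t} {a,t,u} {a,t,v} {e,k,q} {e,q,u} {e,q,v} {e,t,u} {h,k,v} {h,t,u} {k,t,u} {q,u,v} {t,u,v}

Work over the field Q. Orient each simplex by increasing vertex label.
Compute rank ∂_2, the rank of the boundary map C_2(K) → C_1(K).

rank∂_2=13

n_0=8 n_1=25 n_2=14  [Q]
∂1: piv[ae,ah,aq,at,au,av,ek] rk=7  ker:eq,et,eu,ev,hk,ht,hu,hv,kq,kt,ku,kv,qt,qu,qv,tu,tv,uv
∂2: piv[aet,aeu,aqt,atu,atv,ekq,equ,eqv,hkv,htu,ktu,quv,tuv] rk=13  ker:etu
rk∂_2=13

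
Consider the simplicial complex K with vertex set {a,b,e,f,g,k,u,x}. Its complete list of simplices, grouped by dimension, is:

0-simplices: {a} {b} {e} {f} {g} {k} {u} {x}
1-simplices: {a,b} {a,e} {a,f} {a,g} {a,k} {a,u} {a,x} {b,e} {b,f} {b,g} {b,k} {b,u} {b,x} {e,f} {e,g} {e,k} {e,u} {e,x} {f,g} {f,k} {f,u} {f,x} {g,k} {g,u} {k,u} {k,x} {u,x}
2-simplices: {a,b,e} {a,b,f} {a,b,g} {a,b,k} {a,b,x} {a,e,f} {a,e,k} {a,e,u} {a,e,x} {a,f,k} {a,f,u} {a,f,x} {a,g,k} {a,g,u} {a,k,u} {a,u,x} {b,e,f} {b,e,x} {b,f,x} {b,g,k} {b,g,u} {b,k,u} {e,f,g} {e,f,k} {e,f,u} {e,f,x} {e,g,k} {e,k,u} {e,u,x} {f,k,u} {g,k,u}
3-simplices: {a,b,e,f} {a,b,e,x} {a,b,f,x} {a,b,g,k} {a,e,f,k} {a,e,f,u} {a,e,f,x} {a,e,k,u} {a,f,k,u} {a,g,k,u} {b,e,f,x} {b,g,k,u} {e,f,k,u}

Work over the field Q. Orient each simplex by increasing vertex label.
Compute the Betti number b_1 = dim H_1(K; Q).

b_1=1

n_0=8 n_1=27 n_2=31 n_3=13  [Q]
∂1: piv[ab,ae,af,ag,ak,au,ax] rk=7  ker:be,bf,bg,bk,bu,bx,ef,eg,ek,eu,ex,fg,fk,fu,fx,gk,gu,ku,kx,ux
∂2: piv[abe,abf,abg,abk,abx,aef,aek,aeu,aex,afk,afu,afx,agk,agu,aku,aux,bgu,efg,egk] rk=19  ker:bef,bex,bfx,bgk,bku,efk,efu,efx,eku,eux,fku,gku
∂3: piv[abef,abex,abfx,abgk,aefk,aefu,aefx,aeku,afku,agku,bgku] rk=11  ker:befx,efku
b_1=(27−7)−19=1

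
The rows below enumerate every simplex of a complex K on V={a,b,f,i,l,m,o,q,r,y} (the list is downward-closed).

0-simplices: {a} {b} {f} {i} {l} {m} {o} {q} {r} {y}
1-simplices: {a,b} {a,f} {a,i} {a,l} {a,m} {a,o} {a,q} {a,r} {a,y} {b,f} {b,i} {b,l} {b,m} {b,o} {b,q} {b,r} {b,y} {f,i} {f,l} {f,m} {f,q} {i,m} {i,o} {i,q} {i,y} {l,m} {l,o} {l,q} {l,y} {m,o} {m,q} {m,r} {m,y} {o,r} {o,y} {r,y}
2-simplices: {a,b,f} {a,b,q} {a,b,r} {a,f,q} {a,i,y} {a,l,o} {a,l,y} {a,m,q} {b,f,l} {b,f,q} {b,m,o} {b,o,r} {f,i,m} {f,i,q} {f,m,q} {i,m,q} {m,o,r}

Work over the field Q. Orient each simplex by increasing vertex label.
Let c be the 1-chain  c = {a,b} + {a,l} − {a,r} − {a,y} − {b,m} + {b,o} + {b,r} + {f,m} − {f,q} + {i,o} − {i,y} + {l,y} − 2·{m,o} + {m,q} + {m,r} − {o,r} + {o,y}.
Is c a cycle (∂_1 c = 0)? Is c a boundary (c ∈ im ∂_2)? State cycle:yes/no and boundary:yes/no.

cycle:yes boundary:no

n_0=10 n_1=36 n_2=17  [Q]
∂1: piv[ab,af,ai,al,am,ao,aq,ar,ay] rk=9  ker:bf,bi,bl,bm,bo,bq,br,by,fi,fl,fm,fq,im,io,iq,iy,lm,lo,lq,ly,mo,mq,mr,my,or,oy,ry
∂2: piv[abf,abq,abr,afq,aiy,alo,aly,amq,bfl,bmo,bor,fim,fiq,fmq,mor] rk=15  ker:bfq,imq
∂1c = 0
c vs im∂2: residual ≠ 0 ⇒ not boundary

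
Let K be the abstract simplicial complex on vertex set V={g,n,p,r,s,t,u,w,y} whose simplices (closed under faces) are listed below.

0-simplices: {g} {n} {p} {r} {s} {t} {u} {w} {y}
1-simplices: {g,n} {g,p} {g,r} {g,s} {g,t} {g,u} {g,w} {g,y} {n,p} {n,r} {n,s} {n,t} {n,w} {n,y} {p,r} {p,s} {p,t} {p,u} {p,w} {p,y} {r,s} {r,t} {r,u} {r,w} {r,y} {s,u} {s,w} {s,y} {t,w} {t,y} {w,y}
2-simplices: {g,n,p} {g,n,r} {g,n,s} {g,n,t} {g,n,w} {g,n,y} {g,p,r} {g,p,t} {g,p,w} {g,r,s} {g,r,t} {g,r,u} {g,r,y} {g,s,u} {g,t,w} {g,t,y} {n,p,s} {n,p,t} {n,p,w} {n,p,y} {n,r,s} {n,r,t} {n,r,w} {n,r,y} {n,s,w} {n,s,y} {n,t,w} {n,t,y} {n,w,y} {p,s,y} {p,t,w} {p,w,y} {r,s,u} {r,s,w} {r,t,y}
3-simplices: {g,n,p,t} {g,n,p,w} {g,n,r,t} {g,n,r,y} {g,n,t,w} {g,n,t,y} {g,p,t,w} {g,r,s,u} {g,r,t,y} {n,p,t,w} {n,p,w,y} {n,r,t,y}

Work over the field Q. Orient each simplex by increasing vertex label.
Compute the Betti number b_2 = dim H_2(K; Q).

b_2=3

n_0=9 n_1=31 n_2=35 n_3=12  [Q]
∂1: piv[gn,gp,gr,gs,gt,gu,gw,gy] rk=8  ker:np,nr,ns,nt,nw,ny,pr,ps,pt,pu,pw,py,rs,rt,ru,rw,ry,su,sw,sy,tw,ty,wy
∂2: piv[gnp,gnr,gns,gnt,gnw,gny,gpr,gpt,gpw,grs,grt,gru,gry,gsu,gtw,gty,nps,npy,nrw,nsw,nsy,nwy] rk=22  ker:npt,npw,nrs,nrt,nry,ntw,nty,psy,ptw,pwy,rsu,rsw,rty
∂3: piv[gnpt,gnpw,gnrt,gnry,gntw,gnty,gptw,grsu,grty,npwy] rk=10  ker:nptw,nrty
b_2=(35−22)−10=3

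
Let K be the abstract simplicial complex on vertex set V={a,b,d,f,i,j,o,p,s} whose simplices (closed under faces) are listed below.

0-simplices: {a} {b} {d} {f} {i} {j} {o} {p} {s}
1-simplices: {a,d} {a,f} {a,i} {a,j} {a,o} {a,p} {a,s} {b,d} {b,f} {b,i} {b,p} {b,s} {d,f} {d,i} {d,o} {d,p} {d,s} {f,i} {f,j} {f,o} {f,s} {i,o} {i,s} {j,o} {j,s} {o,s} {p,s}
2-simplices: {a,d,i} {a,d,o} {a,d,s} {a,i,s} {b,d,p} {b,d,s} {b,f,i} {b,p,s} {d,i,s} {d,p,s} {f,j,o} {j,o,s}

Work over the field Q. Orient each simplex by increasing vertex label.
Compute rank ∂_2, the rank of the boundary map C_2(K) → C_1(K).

rank∂_2=10

n_0=9 n_1=27 n_2=12  [Q]
∂1: piv[ad,af,ai,aj,ao,ap,as,bd] rk=8  ker:bf,bi,bp,bs,df,di,do,dp,ds,fi,fj,fo,fs,io,is,jo,js,os,ps
∂2: piv[adi,ado,ads,ais,bdp,bds,bfi,bps,fjo,jos] rk=10  ker:dis,dps
rk∂_2=10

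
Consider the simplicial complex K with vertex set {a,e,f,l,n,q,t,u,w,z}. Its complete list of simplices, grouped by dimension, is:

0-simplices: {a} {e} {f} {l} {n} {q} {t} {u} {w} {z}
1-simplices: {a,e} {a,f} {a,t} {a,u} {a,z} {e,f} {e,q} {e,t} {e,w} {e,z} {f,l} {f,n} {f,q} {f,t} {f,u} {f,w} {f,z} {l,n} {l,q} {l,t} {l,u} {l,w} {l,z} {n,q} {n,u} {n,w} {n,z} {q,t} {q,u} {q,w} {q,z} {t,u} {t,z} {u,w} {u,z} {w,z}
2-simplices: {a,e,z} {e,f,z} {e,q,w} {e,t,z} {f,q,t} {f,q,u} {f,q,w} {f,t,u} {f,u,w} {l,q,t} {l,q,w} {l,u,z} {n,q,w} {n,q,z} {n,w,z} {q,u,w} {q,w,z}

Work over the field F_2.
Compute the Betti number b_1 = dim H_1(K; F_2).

n_0=10 n_1=36 n_2=17  [Z2]
∂1: piv[ae,af,at,au,az,eq,ew,fl,fn] rk=9  ker:ef,et,ez,fq,ft,fu,fw,fz,ln,lq,lt,lu,lw,lz,nq,nu,nw,nz,qt,qu,qw,qz,tu,tz,uw,uz,wz
∂2: piv[aez,efz,eqw,etz,fqt,fqu,fqw,ftu,fuw,lqt,lqw,luz,nqw,nqz,nwz] rk=15  ker:quw,qwz
b_1=(36−9)−15=12

b_1=12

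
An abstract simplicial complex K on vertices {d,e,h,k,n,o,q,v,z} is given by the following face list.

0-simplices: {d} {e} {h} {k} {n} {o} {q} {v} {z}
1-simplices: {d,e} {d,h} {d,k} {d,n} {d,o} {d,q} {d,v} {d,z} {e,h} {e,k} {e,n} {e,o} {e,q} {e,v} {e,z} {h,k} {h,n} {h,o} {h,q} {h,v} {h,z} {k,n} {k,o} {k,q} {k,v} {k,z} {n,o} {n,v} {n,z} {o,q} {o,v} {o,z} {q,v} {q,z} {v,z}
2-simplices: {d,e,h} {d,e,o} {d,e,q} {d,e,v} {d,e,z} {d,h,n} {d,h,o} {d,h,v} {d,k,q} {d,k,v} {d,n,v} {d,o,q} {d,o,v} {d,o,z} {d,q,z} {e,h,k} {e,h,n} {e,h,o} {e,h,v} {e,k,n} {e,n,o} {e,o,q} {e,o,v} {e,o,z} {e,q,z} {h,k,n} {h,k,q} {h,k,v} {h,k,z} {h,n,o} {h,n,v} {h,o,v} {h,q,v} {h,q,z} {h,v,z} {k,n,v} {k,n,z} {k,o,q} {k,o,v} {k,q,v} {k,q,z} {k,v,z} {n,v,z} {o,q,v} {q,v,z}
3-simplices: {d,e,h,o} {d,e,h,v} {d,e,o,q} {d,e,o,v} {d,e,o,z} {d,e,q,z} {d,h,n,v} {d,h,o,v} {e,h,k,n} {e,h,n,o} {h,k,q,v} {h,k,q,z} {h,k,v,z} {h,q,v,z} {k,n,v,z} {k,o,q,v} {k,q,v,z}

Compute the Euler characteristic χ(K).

n_0=9 n_1=35 n_2=45 n_3=17
χ=+9−35+45−17=2

χ(K)=2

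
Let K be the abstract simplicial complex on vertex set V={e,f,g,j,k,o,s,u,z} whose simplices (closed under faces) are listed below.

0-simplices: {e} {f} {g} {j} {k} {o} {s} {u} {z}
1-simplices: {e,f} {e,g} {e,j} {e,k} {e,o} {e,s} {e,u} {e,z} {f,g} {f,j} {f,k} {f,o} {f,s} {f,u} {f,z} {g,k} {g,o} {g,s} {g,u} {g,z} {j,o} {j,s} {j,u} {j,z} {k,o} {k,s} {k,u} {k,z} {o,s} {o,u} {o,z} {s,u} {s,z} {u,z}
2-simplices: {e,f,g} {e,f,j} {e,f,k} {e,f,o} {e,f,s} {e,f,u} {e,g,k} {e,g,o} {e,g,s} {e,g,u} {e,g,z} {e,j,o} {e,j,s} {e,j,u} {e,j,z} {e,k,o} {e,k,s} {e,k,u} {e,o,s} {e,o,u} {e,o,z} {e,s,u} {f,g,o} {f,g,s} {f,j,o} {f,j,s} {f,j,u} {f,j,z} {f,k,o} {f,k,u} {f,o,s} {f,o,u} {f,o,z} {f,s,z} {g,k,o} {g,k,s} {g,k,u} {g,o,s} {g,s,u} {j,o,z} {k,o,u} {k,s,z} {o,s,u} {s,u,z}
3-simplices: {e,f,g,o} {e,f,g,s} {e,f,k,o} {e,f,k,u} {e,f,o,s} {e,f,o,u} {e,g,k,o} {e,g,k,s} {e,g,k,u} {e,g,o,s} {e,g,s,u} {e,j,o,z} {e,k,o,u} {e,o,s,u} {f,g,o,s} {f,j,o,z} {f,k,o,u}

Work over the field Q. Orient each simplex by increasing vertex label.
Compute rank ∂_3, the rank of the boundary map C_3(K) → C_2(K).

rank∂_3=15

n_0=9 n_1=34 n_2=44 n_3=17  [Q]
∂1: piv[ef,eg,ej,ek,eo,es,eu,ez] rk=8  ker:fg,fj,fk,fo,fs,fu,fz,gk,go,gs,gu,gz,jo,js,ju,jz,ko,ks,ku,kz,os,ou,oz,su,sz,uz
∂2: piv[efg,efj,efk,efo,efs,efu,egk,ego,egs,egu,egz,ejo,ejs,eju,ejz,eko,eks,eku,eos,eou,eoz,esu,fjz,fsz,ksz,suz] rk=26  ker:fgo,fgs,fjo,fjs,fju,fko,fku,fos,fou,foz,gko,gks,gku,gos,gsu,joz,kou,osu
∂3: piv[efgo,efgs,efko,efku,efos,efou,egko,egks,egku,egos,egsu,ejoz,ekou,eosu,fjoz] rk=15  ker:fgos,fkou
rk∂_3=15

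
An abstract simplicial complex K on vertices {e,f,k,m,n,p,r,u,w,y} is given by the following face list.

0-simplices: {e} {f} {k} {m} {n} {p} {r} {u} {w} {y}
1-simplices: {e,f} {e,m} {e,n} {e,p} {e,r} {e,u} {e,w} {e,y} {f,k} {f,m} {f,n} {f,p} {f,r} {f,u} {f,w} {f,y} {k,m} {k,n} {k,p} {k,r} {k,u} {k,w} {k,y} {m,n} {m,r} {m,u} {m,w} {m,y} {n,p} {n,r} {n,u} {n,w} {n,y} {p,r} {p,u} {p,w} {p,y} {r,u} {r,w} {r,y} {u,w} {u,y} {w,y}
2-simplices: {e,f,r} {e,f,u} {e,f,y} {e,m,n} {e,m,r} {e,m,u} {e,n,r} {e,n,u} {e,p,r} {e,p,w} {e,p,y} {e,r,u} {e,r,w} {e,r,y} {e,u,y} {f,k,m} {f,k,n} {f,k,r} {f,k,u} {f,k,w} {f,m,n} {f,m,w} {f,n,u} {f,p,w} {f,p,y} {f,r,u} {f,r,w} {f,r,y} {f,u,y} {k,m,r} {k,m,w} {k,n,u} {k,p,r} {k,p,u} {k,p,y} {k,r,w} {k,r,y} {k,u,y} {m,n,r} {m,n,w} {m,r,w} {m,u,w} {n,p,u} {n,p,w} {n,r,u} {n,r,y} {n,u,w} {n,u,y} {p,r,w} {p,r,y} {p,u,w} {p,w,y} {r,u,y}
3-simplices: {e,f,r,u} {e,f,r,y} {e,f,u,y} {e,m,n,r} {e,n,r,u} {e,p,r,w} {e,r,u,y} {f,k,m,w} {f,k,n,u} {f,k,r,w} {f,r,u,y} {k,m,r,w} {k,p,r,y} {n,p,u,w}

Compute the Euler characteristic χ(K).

χ(K)=6

n_0=10 n_1=43 n_2=53 n_3=14
χ=+10−43+53−14=6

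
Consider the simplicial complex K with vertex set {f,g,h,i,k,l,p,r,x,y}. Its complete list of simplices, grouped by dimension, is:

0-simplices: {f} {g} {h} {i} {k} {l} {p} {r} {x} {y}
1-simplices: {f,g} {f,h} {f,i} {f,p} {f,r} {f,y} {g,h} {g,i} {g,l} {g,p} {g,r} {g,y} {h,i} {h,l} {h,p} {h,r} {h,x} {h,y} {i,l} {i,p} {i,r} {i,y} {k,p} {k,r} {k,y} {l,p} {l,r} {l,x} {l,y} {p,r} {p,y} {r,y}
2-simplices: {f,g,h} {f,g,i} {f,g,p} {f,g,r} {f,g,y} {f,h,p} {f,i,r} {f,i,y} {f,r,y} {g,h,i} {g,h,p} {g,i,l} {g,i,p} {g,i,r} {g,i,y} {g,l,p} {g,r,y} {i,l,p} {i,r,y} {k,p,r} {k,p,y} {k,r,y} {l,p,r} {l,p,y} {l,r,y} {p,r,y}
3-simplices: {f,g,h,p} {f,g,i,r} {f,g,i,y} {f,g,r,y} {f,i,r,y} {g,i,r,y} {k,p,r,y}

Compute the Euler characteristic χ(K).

n_0=10 n_1=32 n_2=26 n_3=7
χ=+10−32+26−7=-3

χ(K)=-3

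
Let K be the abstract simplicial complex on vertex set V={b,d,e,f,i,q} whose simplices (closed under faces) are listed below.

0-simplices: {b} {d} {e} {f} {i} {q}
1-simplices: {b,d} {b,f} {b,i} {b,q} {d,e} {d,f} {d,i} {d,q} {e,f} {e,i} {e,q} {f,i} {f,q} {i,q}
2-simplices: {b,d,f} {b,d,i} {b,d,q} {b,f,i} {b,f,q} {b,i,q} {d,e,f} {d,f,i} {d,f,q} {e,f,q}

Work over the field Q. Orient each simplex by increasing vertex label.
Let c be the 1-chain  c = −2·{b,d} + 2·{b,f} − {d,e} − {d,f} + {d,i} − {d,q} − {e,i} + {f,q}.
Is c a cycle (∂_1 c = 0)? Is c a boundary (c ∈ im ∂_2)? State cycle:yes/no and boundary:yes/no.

cycle:yes boundary:no

n_0=6 n_1=14 n_2=10  [Q]
∂1: piv[bd,bf,bi,bq,de] rk=5  ker:df,di,dq,ef,ei,eq,fi,fq,iq
∂2: piv[bdf,bdi,bdq,bfi,bfq,biq,def,efq] rk=8  ker:dfi,dfq
∂1c = 0
c vs im∂2: residual ≠ 0 ⇒ not boundary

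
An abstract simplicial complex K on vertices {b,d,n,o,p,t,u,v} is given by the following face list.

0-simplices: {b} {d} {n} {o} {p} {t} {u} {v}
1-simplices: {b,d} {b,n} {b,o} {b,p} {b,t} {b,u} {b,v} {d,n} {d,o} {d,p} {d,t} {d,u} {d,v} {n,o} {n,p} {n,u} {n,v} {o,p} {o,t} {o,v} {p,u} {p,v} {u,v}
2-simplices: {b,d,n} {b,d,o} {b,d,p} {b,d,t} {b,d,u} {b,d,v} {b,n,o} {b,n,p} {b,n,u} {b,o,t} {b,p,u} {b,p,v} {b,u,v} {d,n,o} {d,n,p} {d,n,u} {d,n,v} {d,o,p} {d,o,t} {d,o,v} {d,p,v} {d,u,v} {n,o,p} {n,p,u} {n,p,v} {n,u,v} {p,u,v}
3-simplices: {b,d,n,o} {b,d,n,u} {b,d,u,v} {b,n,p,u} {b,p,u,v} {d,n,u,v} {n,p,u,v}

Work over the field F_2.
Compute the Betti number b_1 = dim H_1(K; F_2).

n_0=8 n_1=23 n_2=27 n_3=7  [Z2]
∂1: piv[bd,bn,bo,bp,bt,bu,bv] rk=7  ker:dn,do,dp,dt,du,dv,no,np,nu,nv,op,ot,ov,pu,pv,uv
∂2: piv[bdn,bdo,bdp,bdt,bdu,bdv,bno,bnp,bnu,bot,bpu,bpv,buv,dnv,dop,dov] rk=16  ker:dno,dnp,dnu,dot,dpv,duv,nop,npu,npv,nuv,puv
∂3: piv[bdno,bdnu,bduv,bnpu,bpuv,dnuv,npuv] rk=7
b_1=(23−7)−16=0

b_1=0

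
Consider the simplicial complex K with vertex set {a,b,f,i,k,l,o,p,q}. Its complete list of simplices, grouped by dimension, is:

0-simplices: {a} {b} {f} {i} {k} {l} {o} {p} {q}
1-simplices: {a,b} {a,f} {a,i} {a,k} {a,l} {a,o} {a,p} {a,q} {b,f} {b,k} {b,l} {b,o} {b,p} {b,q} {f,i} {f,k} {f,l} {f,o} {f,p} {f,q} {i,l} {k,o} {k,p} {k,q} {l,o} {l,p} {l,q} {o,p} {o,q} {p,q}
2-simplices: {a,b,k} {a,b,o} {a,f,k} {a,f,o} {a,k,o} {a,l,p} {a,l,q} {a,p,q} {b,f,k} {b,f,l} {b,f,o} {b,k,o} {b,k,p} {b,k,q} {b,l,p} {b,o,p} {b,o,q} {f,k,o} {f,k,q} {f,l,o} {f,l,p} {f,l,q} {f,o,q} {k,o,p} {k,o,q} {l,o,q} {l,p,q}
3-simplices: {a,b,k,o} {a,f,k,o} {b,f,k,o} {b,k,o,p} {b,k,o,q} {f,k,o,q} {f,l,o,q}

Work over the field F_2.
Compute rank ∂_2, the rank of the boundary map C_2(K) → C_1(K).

n_0=9 n_1=30 n_2=27 n_3=7  [Z2]
∂1: piv[ab,af,ai,ak,al,ao,ap,aq] rk=8  ker:bf,bk,bl,bo,bp,bq,fi,fk,fl,fo,fp,fq,il,ko,kp,kq,lo,lp,lq,op,oq,pq
∂2: piv[abk,abo,afk,afo,ako,alp,alq,apq,bfk,bfl,bkp,bkq,blp,bop,boq,fkq,flo,flp,flq] rk=19  ker:bfo,bko,fko,foq,kop,koq,loq,lpq
∂3: piv[abko,afko,bfko,bkop,bkoq,fkoq,floq] rk=7
rk∂_2=19

rank∂_2=19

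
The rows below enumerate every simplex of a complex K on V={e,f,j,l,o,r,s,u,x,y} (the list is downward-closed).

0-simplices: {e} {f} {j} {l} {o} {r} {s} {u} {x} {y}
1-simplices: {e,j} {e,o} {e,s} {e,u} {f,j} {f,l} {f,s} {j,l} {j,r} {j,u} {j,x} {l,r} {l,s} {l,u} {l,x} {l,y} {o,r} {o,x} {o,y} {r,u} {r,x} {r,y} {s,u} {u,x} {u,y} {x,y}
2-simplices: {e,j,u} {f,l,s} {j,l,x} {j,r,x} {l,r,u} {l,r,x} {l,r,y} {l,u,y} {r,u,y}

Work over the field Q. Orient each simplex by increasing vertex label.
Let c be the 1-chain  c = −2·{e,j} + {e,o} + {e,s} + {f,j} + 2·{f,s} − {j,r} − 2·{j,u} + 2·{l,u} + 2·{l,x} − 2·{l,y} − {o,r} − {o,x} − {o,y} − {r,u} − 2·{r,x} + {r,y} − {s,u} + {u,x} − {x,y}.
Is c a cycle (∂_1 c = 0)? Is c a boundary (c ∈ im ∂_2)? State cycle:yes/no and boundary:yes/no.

n_0=10 n_1=26 n_2=9  [Q]
∂1: piv[ej,eo,es,eu,fj,fl,jr,jx,ly] rk=9  ker:fs,jl,ju,lr,ls,lu,lx,or,ox,oy,ru,rx,ry,su,ux,uy,xy
∂2: piv[eju,fls,jlx,jrx,lru,lrx,lry,luy] rk=8  ker:ruy
∂1c = −3·{f} + 2·{j} − 2·{l} + 4·{o} + 4·{s} − 3·{u} + {x} − 3·{y}

cycle:no boundary:no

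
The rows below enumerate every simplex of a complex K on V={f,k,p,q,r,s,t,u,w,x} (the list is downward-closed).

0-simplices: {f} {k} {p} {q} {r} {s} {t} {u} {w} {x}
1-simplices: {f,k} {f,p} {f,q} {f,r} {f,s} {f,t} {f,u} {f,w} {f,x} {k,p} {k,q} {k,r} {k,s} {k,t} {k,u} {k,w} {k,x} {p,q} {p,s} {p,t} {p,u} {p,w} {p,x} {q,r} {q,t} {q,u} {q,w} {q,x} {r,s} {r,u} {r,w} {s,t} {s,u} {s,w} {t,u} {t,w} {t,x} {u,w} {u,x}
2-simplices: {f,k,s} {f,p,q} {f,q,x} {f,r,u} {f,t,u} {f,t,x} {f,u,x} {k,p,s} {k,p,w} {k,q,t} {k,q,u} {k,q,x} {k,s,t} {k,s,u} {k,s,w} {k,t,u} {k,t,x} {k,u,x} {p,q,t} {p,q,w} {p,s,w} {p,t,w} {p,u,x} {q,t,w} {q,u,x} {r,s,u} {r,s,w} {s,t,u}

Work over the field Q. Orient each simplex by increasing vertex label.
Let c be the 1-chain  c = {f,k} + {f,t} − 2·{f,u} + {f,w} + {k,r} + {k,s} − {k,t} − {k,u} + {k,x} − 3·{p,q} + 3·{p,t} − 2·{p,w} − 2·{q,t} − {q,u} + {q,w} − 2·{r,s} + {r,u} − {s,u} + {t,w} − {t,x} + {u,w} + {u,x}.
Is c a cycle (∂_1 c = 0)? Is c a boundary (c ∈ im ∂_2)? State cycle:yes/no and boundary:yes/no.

cycle:no boundary:no

n_0=10 n_1=39 n_2=28  [Q]
∂1: piv[fk,fp,fq,fr,fs,ft,fu,fw,fx] rk=9  ker:kp,kq,kr,ks,kt,ku,kw,kx,pq,ps,pt,pu,pw,px,qr,qt,qu,qw,qx,rs,ru,rw,st,su,sw,tu,tw,tx,uw,ux
∂2: piv[fks,fpq,fqx,fru,ftu,ftx,fux,kps,kpw,kqt,kqu,kqx,kst,ksu,ksw,ktu,ktx,pqt,pqw,ptw,pux,rsu,rsw] rk=23  ker:kux,psw,qtw,qux,stu
∂1c = −{f} + 2·{p} − {q} + 2·{r} + {t} − 6·{u} + 2·{w} + {x}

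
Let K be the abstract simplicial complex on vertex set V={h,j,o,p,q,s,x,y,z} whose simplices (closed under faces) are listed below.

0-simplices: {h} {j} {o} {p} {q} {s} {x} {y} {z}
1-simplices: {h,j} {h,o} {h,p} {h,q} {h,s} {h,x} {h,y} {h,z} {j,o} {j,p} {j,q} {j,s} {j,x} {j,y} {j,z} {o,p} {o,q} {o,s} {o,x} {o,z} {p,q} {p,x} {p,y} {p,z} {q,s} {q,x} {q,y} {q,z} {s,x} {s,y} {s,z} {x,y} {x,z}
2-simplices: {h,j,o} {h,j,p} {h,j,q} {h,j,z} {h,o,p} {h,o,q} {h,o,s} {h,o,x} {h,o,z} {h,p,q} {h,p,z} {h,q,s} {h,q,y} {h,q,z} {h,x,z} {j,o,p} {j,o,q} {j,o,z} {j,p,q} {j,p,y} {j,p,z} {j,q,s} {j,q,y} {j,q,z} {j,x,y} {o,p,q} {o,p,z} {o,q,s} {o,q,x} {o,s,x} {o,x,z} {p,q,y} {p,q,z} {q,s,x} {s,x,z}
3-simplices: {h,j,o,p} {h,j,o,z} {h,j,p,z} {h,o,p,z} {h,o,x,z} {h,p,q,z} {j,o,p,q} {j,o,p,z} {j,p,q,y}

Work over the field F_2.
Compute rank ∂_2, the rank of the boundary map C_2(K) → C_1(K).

n_0=9 n_1=33 n_2=35 n_3=9  [Z2]
∂1: piv[hj,ho,hp,hq,hs,hx,hy,hz] rk=8  ker:jo,jp,jq,js,jx,jy,jz,op,oq,os,ox,oz,pq,px,py,pz,qs,qx,qy,qz,sx,sy,sz,xy,xz
∂2: piv[hjo,hjp,hjq,hjz,hop,hoq,hos,hox,hoz,hpq,hpz,hqs,hqy,hqz,hxz,jpy,jqs,jqy,jxy,oqx,osx,sxz] rk=22  ker:jop,joq,joz,jpq,jpz,jqz,opq,opz,oqs,oxz,pqy,pqz,qsx
∂3: piv[hjop,hjoz,hjpz,hopz,hoxz,hpqz,jopq,jpqy] rk=8  ker:jopz
rk∂_2=22

rank∂_2=22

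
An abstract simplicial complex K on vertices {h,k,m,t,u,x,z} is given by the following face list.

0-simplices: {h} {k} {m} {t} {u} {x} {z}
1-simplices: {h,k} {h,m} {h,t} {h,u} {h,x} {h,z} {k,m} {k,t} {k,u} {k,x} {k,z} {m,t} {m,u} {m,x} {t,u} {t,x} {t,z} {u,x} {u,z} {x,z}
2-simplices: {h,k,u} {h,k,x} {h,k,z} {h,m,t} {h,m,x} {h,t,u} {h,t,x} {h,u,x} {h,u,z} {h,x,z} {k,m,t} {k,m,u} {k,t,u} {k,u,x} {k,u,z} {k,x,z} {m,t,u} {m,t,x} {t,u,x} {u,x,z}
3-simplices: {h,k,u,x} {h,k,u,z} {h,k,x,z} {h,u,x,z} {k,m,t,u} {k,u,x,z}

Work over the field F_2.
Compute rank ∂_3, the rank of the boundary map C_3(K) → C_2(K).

rank∂_3=5

n_0=7 n_1=20 n_2=20 n_3=6  [Z2]
∂1: piv[hk,hm,ht,hu,hx,hz] rk=6  ker:km,kt,ku,kx,kz,mt,mu,mx,tu,tx,tz,ux,uz,xz
∂2: piv[hku,hkx,hkz,hmt,hmx,htu,htx,hux,huz,hxz,kmt,kmu,ktu] rk=13  ker:kux,kuz,kxz,mtu,mtx,tux,uxz
∂3: piv[hkux,hkuz,hkxz,huxz,kmtu] rk=5  ker:kuxz
rk∂_3=5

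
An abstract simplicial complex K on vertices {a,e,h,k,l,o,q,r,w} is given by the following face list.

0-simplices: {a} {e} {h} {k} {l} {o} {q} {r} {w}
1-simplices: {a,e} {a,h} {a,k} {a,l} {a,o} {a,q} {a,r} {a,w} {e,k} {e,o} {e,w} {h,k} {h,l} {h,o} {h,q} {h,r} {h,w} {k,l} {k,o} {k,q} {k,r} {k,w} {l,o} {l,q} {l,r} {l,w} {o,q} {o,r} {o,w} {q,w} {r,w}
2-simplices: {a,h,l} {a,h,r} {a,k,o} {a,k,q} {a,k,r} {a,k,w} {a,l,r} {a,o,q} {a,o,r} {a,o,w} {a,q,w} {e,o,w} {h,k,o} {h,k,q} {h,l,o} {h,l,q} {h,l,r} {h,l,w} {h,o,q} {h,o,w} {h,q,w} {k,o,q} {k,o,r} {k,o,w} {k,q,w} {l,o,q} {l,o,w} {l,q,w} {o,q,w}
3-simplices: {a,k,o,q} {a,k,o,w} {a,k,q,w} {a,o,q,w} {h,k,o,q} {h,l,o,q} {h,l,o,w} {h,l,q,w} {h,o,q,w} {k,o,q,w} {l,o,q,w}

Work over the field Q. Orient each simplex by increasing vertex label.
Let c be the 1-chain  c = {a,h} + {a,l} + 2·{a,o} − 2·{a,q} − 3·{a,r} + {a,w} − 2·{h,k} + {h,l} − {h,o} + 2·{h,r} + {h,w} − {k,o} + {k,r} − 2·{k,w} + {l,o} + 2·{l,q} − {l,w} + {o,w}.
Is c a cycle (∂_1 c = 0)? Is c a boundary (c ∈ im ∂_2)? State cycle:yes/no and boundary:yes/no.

cycle:yes boundary:yes

n_0=9 n_1=31 n_2=29 n_3=11  [Q]
∂1: piv[ae,ah,ak,al,ao,aq,ar,aw] rk=8  ker:ek,eo,ew,hk,hl,ho,hq,hr,hw,kl,ko,kq,kr,kw,lo,lq,lr,lw,oq,or,ow,qw,rw
∂2: piv[ahl,ahr,ako,akq,akr,akw,alr,aoq,aor,aow,aqw,eow,hko,hkq,hlo,hlq,hlw,how] rk=18  ker:hlr,hoq,hqw,koq,kor,kow,kqw,loq,low,lqw,oqw
∂3: piv[akoq,akow,akqw,aoqw,hkoq,hloq,hlow,hlqw,hoqw] rk=9  ker:koqw,loqw
∂1c = 0
c vs im∂2: reduces to 0 ⇒ boundary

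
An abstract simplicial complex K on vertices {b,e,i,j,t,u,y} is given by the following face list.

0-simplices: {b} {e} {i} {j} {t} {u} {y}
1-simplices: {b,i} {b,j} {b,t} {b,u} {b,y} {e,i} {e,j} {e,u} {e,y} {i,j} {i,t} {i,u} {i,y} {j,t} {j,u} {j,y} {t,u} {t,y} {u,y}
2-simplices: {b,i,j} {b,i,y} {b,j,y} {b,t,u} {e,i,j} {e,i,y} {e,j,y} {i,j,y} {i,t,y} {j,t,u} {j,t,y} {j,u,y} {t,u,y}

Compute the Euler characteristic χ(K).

χ(K)=1

n_0=7 n_1=19 n_2=13
χ=+7−19+13=1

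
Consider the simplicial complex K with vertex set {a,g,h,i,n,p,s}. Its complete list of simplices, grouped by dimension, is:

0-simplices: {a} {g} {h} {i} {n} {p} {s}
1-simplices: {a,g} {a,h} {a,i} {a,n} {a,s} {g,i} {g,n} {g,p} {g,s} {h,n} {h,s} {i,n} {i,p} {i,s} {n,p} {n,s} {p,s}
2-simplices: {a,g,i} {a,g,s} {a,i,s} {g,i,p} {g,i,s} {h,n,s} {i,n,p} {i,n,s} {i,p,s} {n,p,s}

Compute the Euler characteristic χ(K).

χ(K)=0

n_0=7 n_1=17 n_2=10
χ=+7−17+10=0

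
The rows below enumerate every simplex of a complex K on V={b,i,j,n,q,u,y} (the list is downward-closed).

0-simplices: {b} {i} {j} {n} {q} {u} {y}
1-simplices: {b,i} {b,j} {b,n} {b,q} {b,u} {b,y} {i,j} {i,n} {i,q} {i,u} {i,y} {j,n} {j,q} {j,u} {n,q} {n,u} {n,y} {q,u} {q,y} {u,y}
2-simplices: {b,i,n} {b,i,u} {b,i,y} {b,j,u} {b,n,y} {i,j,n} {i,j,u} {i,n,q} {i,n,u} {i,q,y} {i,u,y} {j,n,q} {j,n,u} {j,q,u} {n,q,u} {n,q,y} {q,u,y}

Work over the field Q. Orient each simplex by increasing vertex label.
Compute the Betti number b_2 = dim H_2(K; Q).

n_0=7 n_1=20 n_2=17  [Q]
∂1: piv[bi,bj,bn,bq,bu,by] rk=6  ker:ij,in,iq,iu,iy,jn,jq,ju,nq,nu,ny,qu,qy,uy
∂2: piv[bin,biu,biy,bju,bny,ijn,iju,inq,inu,iqy,iuy,jnq,jqu] rk=13  ker:jnu,nqu,nqy,quy
b_2=(17−13)−0=4

b_2=4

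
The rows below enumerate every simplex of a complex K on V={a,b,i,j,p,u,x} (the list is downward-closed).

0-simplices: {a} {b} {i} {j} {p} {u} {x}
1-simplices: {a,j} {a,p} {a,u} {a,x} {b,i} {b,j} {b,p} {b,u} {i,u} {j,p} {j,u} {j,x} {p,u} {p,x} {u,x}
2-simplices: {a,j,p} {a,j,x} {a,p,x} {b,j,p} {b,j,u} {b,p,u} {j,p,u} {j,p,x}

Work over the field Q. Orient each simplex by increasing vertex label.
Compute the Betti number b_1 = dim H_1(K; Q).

b_1=3

n_0=7 n_1=15 n_2=8  [Q]
∂1: piv[aj,ap,au,ax,bi,bj] rk=6  ker:bp,bu,iu,jp,ju,jx,pu,px,ux
∂2: piv[ajp,ajx,apx,bjp,bju,bpu] rk=6  ker:jpu,jpx
b_1=(15−6)−6=3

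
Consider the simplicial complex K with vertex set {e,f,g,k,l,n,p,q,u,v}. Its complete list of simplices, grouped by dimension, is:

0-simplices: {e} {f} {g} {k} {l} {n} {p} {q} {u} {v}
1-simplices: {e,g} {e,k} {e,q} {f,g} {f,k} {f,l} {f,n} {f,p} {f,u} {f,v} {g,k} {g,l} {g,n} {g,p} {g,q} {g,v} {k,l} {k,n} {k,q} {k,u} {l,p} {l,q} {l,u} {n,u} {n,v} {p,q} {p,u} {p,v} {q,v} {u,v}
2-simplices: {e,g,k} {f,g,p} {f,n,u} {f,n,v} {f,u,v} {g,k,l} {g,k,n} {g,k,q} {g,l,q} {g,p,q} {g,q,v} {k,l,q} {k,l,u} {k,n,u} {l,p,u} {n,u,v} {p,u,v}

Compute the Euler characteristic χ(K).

χ(K)=-3

n_0=10 n_1=30 n_2=17
χ=+10−30+17=-3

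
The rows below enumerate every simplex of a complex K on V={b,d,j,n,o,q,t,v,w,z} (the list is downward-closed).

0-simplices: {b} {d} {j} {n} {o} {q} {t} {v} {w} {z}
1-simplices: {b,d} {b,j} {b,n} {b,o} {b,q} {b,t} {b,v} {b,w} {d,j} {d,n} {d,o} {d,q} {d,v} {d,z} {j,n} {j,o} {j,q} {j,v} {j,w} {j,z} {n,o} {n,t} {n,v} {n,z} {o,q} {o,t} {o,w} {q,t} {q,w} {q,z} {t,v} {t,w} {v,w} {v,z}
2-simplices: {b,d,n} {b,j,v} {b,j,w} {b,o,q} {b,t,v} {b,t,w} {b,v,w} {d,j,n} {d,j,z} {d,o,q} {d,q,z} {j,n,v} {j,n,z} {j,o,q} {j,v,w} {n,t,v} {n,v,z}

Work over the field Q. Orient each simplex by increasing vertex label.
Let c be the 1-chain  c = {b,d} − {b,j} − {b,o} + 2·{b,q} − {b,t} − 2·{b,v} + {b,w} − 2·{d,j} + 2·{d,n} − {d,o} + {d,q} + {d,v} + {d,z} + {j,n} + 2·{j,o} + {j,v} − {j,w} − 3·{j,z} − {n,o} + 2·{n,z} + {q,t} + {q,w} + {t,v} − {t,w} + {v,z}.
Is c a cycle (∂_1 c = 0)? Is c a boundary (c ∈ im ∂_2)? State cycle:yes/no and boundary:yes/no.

cycle:no boundary:no

n_0=10 n_1=34 n_2=17  [Q]
∂1: piv[bd,bj,bn,bo,bq,bt,bv,bw,dz] rk=9  ker:dj,dn,do,dq,dv,jn,jo,jq,jv,jw,jz,no,nt,nv,nz,oq,ot,ow,qt,qw,qz,tv,tw,vw,vz
∂2: piv[bdn,bjv,bjw,boq,btv,btw,bvw,djn,djz,doq,dqz,jnv,jnz,joq,ntv,nvz] rk=16  ker:jvw
∂1c = {b} − {d} − 3·{j} + 2·{n} − {o} + {q} + {z}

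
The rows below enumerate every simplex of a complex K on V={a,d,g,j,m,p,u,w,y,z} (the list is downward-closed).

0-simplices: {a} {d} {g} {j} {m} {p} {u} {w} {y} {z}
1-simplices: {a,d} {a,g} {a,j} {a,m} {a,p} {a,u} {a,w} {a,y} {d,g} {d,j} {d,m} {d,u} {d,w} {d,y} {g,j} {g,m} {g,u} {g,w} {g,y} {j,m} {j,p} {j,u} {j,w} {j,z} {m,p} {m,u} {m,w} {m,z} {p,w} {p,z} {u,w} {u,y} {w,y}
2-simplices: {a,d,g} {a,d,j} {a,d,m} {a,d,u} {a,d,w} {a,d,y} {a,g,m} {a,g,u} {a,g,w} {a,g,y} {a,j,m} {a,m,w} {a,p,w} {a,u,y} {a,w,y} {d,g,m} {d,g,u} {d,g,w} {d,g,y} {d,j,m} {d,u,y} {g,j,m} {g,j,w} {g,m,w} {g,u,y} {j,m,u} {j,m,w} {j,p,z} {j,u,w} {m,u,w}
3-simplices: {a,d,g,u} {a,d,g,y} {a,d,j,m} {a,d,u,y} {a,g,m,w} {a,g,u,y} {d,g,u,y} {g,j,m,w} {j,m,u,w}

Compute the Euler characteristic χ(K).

χ(K)=-2

n_0=10 n_1=33 n_2=30 n_3=9
χ=+10−33+30−9=-2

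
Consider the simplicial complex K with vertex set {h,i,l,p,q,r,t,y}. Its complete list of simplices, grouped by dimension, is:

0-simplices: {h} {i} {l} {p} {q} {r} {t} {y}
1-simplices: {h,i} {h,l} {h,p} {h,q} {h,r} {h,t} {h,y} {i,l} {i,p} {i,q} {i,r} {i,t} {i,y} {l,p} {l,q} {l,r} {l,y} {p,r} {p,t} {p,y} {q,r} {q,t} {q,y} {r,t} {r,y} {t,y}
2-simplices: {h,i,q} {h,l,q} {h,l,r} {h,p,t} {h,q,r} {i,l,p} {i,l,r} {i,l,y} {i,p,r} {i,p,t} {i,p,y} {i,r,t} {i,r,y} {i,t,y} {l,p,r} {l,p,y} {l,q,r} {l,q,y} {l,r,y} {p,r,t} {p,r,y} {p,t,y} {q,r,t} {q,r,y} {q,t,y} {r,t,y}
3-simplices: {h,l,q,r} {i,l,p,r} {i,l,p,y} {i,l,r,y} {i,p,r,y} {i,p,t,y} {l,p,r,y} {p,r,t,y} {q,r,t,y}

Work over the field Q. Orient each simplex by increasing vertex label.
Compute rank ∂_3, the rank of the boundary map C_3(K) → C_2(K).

n_0=8 n_1=26 n_2=26 n_3=9  [Q]
∂1: piv[hi,hl,hp,hq,hr,ht,hy] rk=7  ker:il,ip,iq,ir,it,iy,lp,lq,lr,ly,pr,pt,py,qr,qt,qy,rt,ry,ty
∂2: piv[hiq,hlq,hlr,hpt,hqr,ilp,ilr,ily,ipr,ipt,ipy,irt,iry,ity,lqy,qrt] rk=16  ker:lpr,lpy,lqr,lry,prt,pry,pty,qry,qty,rty
∂3: piv[hlqr,ilpr,ilpy,ilry,ipry,ipty,prty,qrty] rk=8  ker:lpry
rk∂_3=8

rank∂_3=8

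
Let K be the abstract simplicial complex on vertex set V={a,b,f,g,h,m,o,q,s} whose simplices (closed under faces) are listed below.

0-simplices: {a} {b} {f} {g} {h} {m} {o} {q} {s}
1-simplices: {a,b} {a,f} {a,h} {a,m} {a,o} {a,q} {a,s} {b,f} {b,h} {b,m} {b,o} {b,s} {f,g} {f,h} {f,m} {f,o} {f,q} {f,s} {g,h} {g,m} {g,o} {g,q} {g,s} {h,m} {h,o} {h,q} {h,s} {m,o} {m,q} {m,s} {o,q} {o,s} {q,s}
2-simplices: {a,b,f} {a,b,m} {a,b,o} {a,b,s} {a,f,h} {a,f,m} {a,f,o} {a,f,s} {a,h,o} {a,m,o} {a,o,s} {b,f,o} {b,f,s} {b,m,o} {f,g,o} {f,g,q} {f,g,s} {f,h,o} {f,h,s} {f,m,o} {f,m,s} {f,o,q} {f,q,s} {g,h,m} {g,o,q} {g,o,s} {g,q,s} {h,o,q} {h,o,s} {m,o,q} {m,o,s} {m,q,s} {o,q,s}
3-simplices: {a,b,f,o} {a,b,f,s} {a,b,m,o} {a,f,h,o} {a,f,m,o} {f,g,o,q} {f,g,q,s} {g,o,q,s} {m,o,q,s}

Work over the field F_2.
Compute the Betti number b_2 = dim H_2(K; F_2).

n_0=9 n_1=33 n_2=33 n_3=9  [Z2]
∂1: piv[ab,af,ah,am,ao,aq,as,fg] rk=8  ker:bf,bh,bm,bo,bs,fh,fm,fo,fq,fs,gh,gm,go,gq,gs,hm,ho,hq,hs,mo,mq,ms,oq,os,qs
∂2: piv[abf,abm,abo,abs,afh,afm,afo,afs,aho,amo,aos,fgo,fgq,fgs,fhs,fms,foq,fqs,ghm,hoq,moq] rk=21  ker:bfo,bfs,bmo,fho,fmo,goq,gos,gqs,hos,mos,mqs,oqs
∂3: piv[abfo,abfs,abmo,afho,afmo,fgoq,fgqs,goqs,moqs] rk=9
b_2=(33−21)−9=3

b_2=3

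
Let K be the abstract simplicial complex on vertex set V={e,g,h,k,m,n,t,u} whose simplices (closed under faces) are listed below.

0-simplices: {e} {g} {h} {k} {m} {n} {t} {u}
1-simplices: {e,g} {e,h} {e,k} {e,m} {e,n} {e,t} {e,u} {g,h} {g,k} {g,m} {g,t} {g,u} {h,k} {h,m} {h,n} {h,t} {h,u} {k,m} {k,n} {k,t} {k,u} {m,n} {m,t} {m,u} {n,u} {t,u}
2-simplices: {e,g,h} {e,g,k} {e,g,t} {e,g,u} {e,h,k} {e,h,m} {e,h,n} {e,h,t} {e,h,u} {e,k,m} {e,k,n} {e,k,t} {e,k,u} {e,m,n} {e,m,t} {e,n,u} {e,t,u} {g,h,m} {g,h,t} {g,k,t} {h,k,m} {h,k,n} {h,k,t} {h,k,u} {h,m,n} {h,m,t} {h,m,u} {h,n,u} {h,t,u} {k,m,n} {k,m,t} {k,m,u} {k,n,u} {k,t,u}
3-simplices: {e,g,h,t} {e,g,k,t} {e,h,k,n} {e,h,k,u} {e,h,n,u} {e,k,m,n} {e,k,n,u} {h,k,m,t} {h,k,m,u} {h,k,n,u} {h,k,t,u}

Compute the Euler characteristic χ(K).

χ(K)=5

n_0=8 n_1=26 n_2=34 n_3=11
χ=+8−26+34−11=5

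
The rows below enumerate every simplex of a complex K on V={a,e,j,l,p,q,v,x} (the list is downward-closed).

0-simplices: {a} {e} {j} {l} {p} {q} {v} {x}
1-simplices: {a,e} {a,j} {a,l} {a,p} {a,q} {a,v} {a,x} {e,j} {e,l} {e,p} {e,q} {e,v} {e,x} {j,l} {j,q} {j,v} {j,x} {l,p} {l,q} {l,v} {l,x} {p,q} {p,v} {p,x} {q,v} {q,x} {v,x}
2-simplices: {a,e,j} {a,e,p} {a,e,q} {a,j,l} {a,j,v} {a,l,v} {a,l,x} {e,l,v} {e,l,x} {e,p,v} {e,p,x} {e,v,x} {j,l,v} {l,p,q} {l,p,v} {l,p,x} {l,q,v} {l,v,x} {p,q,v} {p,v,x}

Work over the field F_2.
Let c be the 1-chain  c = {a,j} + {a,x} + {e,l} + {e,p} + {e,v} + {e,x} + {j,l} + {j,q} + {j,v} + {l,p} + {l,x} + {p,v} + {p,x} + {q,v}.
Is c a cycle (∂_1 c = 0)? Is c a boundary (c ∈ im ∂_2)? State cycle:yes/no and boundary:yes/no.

cycle:yes boundary:no

n_0=8 n_1=27 n_2=20  [Z2]
∂1: piv[ae,aj,al,ap,aq,av,ax] rk=7  ker:ej,el,ep,eq,ev,ex,jl,jq,jv,jx,lp,lq,lv,lx,pq,pv,px,qv,qx,vx
∂2: piv[aej,aep,aeq,ajl,ajv,alv,alx,elv,elx,epv,epx,evx,lpq,lpv,lqv] rk=15  ker:jlv,lpx,lvx,pqv,pvx
∂1c = 0
c vs im∂2: residual ≠ 0 ⇒ not boundary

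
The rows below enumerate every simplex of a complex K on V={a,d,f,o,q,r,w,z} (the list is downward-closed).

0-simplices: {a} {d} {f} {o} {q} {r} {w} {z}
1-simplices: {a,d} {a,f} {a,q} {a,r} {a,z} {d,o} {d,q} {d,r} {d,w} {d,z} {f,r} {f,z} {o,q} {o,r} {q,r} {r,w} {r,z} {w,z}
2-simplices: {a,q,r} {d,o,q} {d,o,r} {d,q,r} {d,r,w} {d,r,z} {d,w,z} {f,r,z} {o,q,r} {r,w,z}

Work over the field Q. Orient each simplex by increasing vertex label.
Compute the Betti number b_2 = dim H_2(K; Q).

n_0=8 n_1=18 n_2=10  [Q]
∂1: piv[ad,af,aq,ar,az,do,dw] rk=7  ker:dq,dr,dz,fr,fz,oq,or,qr,rw,rz,wz
∂2: piv[aqr,doq,dor,dqr,drw,drz,dwz,frz] rk=8  ker:oqr,rwz
b_2=(10−8)−0=2

b_2=2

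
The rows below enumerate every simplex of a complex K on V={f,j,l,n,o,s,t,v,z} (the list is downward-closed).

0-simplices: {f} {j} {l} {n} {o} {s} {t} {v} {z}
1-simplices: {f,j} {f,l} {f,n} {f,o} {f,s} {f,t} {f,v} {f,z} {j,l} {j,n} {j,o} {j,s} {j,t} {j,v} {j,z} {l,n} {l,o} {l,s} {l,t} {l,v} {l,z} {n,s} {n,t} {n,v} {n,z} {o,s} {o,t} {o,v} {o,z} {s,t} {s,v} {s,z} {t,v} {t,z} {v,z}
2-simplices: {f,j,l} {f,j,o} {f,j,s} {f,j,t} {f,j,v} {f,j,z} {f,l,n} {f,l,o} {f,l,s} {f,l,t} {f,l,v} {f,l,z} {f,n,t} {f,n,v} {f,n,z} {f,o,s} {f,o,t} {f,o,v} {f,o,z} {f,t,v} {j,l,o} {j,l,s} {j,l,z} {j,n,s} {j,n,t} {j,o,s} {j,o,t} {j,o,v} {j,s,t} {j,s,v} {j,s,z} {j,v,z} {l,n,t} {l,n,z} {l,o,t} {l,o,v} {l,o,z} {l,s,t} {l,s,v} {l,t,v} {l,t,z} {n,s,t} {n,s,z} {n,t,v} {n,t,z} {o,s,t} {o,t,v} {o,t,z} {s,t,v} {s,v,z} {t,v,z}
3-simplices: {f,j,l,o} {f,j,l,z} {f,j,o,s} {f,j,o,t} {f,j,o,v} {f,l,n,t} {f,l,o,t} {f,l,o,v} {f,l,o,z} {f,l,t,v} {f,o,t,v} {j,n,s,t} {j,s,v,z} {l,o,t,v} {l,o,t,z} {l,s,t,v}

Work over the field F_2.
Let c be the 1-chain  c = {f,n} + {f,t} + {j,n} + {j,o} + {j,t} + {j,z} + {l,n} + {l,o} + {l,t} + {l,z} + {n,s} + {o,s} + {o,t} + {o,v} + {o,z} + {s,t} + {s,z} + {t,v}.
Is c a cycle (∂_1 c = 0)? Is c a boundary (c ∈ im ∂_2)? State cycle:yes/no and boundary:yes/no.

cycle:yes boundary:yes

n_0=9 n_1=35 n_2=51 n_3=16  [Z2]
∂1: piv[fj,fl,fn,fo,fs,ft,fv,fz] rk=8  ker:jl,jn,jo,js,jt,jv,jz,ln,lo,ls,lt,lv,lz,ns,nt,nv,nz,os,ot,ov,oz,st,sv,sz,tv,tz,vz
∂2: piv[fjl,fjo,fjs,fjt,fjv,fjz,fln,flo,fls,flt,flv,flz,fnt,fnv,fnz,fos,fot,fov,foz,ftv,jns,jnt,jst,jsv,jsz,jvz,ltz] rk=27  ker:jlo,jls,jlz,jos,jot,jov,lnt,lnz,lot,lov,loz,lst,lsv,ltv,nst,nsz,ntv,ntz,ost,otv,otz,stv,svz,tvz
∂3: piv[fjlo,fjlz,fjos,fjot,fjov,flnt,flot,flov,floz,fltv,fotv,jnst,jsvz,lotz,lstv] rk=15  ker:lotv
∂1c = 0
c vs im∂2: reduces to 0 ⇒ boundary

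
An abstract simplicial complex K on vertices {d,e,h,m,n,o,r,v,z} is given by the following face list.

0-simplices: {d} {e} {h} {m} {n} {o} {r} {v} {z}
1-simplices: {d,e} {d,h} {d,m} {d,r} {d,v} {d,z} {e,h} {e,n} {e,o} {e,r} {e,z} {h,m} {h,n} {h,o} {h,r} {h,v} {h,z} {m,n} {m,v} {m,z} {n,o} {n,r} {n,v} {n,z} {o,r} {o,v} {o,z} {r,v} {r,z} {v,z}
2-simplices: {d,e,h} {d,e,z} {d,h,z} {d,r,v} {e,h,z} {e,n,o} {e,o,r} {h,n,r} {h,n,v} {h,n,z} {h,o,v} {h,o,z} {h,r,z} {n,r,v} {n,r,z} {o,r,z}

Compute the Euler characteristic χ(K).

n_0=9 n_1=30 n_2=16
χ=+9−30+16=-5

χ(K)=-5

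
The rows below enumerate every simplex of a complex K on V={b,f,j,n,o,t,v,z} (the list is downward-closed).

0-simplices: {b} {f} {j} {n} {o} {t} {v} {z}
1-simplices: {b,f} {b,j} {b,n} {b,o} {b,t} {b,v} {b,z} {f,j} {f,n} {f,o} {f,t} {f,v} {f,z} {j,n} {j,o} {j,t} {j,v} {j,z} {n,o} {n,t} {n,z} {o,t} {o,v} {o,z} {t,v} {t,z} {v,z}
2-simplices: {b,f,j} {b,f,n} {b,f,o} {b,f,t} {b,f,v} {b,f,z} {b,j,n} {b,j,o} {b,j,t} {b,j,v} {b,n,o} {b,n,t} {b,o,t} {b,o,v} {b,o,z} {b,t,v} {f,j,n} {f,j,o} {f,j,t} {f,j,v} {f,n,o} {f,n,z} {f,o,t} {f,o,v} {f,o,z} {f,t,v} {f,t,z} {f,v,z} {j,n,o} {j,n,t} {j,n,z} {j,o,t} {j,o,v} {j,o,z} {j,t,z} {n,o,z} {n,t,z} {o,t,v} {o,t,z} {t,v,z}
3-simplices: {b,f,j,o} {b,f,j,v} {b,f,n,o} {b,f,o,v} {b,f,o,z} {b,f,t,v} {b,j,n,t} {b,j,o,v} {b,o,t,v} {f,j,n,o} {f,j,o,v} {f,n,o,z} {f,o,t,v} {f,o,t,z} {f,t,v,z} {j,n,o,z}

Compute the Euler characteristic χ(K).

χ(K)=5

n_0=8 n_1=27 n_2=40 n_3=16
χ=+8−27+40−16=5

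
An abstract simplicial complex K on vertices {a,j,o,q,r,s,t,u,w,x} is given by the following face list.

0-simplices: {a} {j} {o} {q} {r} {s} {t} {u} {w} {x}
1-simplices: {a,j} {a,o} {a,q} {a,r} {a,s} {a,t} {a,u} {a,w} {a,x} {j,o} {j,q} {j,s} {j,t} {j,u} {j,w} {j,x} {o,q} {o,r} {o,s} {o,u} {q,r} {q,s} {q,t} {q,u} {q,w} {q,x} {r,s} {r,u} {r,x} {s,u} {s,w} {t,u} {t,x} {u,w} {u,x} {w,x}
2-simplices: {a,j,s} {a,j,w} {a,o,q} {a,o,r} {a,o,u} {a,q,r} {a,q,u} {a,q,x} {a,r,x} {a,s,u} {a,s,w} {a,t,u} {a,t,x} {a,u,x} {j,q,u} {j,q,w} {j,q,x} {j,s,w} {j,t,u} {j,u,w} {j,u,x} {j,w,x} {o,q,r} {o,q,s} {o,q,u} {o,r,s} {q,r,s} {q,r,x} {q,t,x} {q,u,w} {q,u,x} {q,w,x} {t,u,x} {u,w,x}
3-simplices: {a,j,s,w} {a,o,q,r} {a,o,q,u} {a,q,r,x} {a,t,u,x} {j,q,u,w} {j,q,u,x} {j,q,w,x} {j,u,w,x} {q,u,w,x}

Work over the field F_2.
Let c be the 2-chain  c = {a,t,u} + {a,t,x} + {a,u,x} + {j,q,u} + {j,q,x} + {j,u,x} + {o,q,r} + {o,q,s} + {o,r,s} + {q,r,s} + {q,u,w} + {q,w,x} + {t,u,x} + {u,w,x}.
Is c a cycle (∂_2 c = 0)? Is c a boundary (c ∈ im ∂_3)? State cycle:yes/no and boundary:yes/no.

n_0=10 n_1=36 n_2=34 n_3=10  [Z2]
∂1: piv[aj,ao,aq,ar,as,at,au,aw,ax] rk=9  ker:jo,jq,js,jt,ju,jw,jx,oq,or,os,ou,qr,qs,qt,qu,qw,qx,rs,ru,rx,su,sw,tu,tx,uw,ux,wx
∂2: piv[ajs,ajw,aoq,aor,aou,aqr,aqu,aqx,arx,asu,asw,atu,atx,aux,jqu,jqw,jqx,jtu,juw,jwx,oqs,ors,qtx] rk=23  ker:jsw,jux,oqr,oqu,qrs,qrx,quw,qux,qwx,tux,uwx
∂3: piv[ajsw,aoqr,aoqu,aqrx,atux,jquw,jqux,jqwx,juwx] rk=9  ker:quwx
∂2c = 0
c vs im∂3: residual ≠ 0 ⇒ not boundary

cycle:yes boundary:no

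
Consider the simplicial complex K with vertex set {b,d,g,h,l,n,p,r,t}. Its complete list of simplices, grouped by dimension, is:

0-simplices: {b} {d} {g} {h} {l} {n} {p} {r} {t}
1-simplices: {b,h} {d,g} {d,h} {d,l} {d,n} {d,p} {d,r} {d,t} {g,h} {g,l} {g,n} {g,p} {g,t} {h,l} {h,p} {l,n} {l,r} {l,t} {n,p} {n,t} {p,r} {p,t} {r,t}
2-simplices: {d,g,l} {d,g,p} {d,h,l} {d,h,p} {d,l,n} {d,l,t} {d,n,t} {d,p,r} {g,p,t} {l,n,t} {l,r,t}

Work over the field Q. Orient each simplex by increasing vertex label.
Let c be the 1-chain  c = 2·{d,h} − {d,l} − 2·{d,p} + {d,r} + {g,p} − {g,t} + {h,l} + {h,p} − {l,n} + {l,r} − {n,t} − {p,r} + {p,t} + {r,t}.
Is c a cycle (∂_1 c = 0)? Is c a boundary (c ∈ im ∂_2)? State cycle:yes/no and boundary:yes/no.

n_0=9 n_1=23 n_2=11  [Q]
∂1: piv[bh,dg,dh,dl,dn,dp,dr,dt] rk=8  ker:gh,gl,gn,gp,gt,hl,hp,ln,lr,lt,np,nt,pr,pt,rt
∂2: piv[dgl,dgp,dhl,dhp,dln,dlt,dnt,dpr,gpt,lrt] rk=10  ker:lnt
∂1c = 0
c vs im∂2: reduces to 0 ⇒ boundary

cycle:yes boundary:yes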